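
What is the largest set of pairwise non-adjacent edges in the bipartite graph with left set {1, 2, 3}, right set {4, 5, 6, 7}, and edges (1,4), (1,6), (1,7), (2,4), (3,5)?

Step 1: List the neighbors of each left vertex:
  1: 4, 6, 7
  2: 4
  3: 5

Step 2: Greedily match left vertices, then look for augmenting paths:
  Match 1 -- 6
  Match 2 -- 4
  Match 3 -- 5
  No augmenting path remains.

Step 3: Verify this is maximum:
  Matching size 3 = min(|L|, |R|) = min(3, 4), which is an upper bound, so this matching is maximum.

Maximum matching: {(1,6), (2,4), (3,5)}
Size: 3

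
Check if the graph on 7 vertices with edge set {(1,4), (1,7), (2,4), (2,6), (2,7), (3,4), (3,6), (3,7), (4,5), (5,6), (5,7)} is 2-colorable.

Step 1: Attempt 2-coloring using BFS:
  Start at vertex 1, assign color 0
  Color vertex 4 with color 1 (neighbor of 1)
  Color vertex 7 with color 1 (neighbor of 1)
  Color vertex 2 with color 0 (neighbor of 4)
  Color vertex 3 with color 0 (neighbor of 4)
  Color vertex 5 with color 0 (neighbor of 4)
  Color vertex 6 with color 1 (neighbor of 2)

Step 2: 2-coloring succeeded. No conflicts found.
  Set A (color 0): {1, 2, 3, 5}
  Set B (color 1): {4, 6, 7}

The graph is bipartite with partition {1, 2, 3, 5}, {4, 6, 7}.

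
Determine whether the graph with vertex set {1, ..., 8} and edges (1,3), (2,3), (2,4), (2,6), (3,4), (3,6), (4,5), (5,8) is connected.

Step 1: Build adjacency list from edges:
  1: 3
  2: 3, 4, 6
  3: 1, 2, 4, 6
  4: 2, 3, 5
  5: 4, 8
  6: 2, 3
  7: (none)
  8: 5

Step 2: Run BFS/DFS from vertex 1:
  Visited: {1, 3, 2, 4, 6, 5, 8}
  Reached 7 of 8 vertices

Step 3: Only 7 of 8 vertices reached. Graph is disconnected.
Connected components: {1, 2, 3, 4, 5, 6, 8}, {7}
Answer: No, the graph is not connected (2 components).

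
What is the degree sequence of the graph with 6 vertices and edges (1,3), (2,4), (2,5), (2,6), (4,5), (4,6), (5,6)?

Step 1: Count edges incident to each vertex:
  deg(1) = 1 (neighbors: 3)
  deg(2) = 3 (neighbors: 4, 5, 6)
  deg(3) = 1 (neighbors: 1)
  deg(4) = 3 (neighbors: 2, 5, 6)
  deg(5) = 3 (neighbors: 2, 4, 6)
  deg(6) = 3 (neighbors: 2, 4, 5)

Step 2: Sort degrees in non-increasing order:
  Degrees: [1, 3, 1, 3, 3, 3] -> sorted: [3, 3, 3, 3, 1, 1]

Degree sequence: [3, 3, 3, 3, 1, 1]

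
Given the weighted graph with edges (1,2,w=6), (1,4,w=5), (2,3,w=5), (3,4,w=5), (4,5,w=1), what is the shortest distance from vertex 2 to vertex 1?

Step 1: Build adjacency list with weights:
  1: 2(w=6), 4(w=5)
  2: 1(w=6), 3(w=5)
  3: 2(w=5), 4(w=5)
  4: 1(w=5), 3(w=5), 5(w=1)
  5: 4(w=1)

Step 2: Apply Dijkstra's algorithm from vertex 2:
  Visit vertex 2 (distance=0)
    Update dist[1] = 6
    Update dist[3] = 5
  Visit vertex 3 (distance=5)
    Update dist[4] = 10
  Visit vertex 1 (distance=6)

Step 3: Shortest path: 2 -> 1
Total weight: 6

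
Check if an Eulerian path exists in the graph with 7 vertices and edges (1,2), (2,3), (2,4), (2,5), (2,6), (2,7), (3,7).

Step 1: Find the degree of each vertex:
  deg(1) = 1
  deg(2) = 6
  deg(3) = 2
  deg(4) = 1
  deg(5) = 1
  deg(6) = 1
  deg(7) = 2

Step 2: Count vertices with odd degree:
  Odd-degree vertices: 1, 4, 5, 6 (4 total)

Step 3: Apply Euler's theorem:
  - Eulerian circuit exists iff graph is connected and all vertices have even degree
  - Eulerian path exists iff graph is connected and has 0 or 2 odd-degree vertices

Graph has 4 odd-degree vertices (need 0 or 2).
Neither Eulerian path nor Eulerian circuit exists.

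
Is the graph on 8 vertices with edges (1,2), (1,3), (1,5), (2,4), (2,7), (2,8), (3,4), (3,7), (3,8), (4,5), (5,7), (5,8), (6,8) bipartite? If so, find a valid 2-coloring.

Step 1: Attempt 2-coloring using BFS:
  Start at vertex 1, assign color 0
  Color vertex 2 with color 1 (neighbor of 1)
  Color vertex 3 with color 1 (neighbor of 1)
  Color vertex 5 with color 1 (neighbor of 1)
  Color vertex 4 with color 0 (neighbor of 2)
  Color vertex 7 with color 0 (neighbor of 2)
  Color vertex 8 with color 0 (neighbor of 2)
  Color vertex 6 with color 1 (neighbor of 8)

Step 2: 2-coloring succeeded. No conflicts found.
  Set A (color 0): {1, 4, 7, 8}
  Set B (color 1): {2, 3, 5, 6}

The graph is bipartite with partition {1, 4, 7, 8}, {2, 3, 5, 6}.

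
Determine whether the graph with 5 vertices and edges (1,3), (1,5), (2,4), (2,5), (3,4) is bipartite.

Step 1: Attempt 2-coloring using BFS:
  Start at vertex 1, assign color 0
  Color vertex 3 with color 1 (neighbor of 1)
  Color vertex 5 with color 1 (neighbor of 1)
  Color vertex 4 with color 0 (neighbor of 3)
  Color vertex 2 with color 0 (neighbor of 5)

Step 2: Conflict found! Vertices 4 and 2 are adjacent but have the same color.
This means the graph contains an odd cycle.

The graph is NOT bipartite.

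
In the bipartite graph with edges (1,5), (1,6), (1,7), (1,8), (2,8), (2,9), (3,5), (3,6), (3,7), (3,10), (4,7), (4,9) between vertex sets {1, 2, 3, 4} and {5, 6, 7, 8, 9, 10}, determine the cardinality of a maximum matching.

Step 1: List the neighbors of each left vertex:
  1: 5, 6, 7, 8
  2: 8, 9
  3: 5, 6, 7, 10
  4: 7, 9

Step 2: Greedily match left vertices, then look for augmenting paths:
  Match 1 -- 5
  Match 2 -- 8
  Match 3 -- 6
  Match 4 -- 7
  No augmenting path remains.

Step 3: Verify this is maximum:
  Matching size 4 = min(|L|, |R|) = min(4, 6), which is an upper bound, so this matching is maximum.

Maximum matching: {(1,5), (2,8), (3,6), (4,7)}
Size: 4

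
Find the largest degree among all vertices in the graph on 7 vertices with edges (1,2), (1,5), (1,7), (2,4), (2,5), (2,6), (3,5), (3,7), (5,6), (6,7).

Step 1: Count edges incident to each vertex:
  deg(1) = 3 (neighbors: 2, 5, 7)
  deg(2) = 4 (neighbors: 1, 4, 5, 6)
  deg(3) = 2 (neighbors: 5, 7)
  deg(4) = 1 (neighbors: 2)
  deg(5) = 4 (neighbors: 1, 2, 3, 6)
  deg(6) = 3 (neighbors: 2, 5, 7)
  deg(7) = 3 (neighbors: 1, 3, 6)

Step 2: Find maximum:
  max(3, 4, 2, 1, 4, 3, 3) = 4 (vertex 2)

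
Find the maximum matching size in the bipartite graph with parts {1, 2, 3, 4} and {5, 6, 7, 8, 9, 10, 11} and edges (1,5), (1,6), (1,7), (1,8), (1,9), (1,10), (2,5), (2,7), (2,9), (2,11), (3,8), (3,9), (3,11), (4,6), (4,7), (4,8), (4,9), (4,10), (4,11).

Step 1: List the neighbors of each left vertex:
  1: 5, 6, 7, 8, 9, 10
  2: 5, 7, 9, 11
  3: 8, 9, 11
  4: 6, 7, 8, 9, 10, 11

Step 2: Greedily match left vertices, then look for augmenting paths:
  Match 1 -- 5
  Match 2 -- 7
  Match 3 -- 8
  Match 4 -- 6
  No augmenting path remains.

Step 3: Verify this is maximum:
  Matching size 4 = min(|L|, |R|) = min(4, 7), which is an upper bound, so this matching is maximum.

Maximum matching: {(1,5), (2,7), (3,8), (4,6)}
Size: 4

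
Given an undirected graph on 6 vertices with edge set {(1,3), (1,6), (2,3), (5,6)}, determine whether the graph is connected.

Step 1: Build adjacency list from edges:
  1: 3, 6
  2: 3
  3: 1, 2
  4: (none)
  5: 6
  6: 1, 5

Step 2: Run BFS/DFS from vertex 1:
  Visited: {1, 3, 6, 2, 5}
  Reached 5 of 6 vertices

Step 3: Only 5 of 6 vertices reached. Graph is disconnected.
Connected components: {1, 2, 3, 5, 6}, {4}
Answer: No, the graph is not connected (2 components).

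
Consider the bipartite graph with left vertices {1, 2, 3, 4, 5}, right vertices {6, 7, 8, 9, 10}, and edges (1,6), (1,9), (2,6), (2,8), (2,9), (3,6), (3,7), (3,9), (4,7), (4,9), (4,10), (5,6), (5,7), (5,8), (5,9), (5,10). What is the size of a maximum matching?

Step 1: List the neighbors of each left vertex:
  1: 6, 9
  2: 6, 8, 9
  3: 6, 7, 9
  4: 7, 9, 10
  5: 6, 7, 8, 9, 10

Step 2: Greedily match left vertices, then look for augmenting paths:
  Match 1 -- 6
  Match 2 -- 8
  Match 3 -- 7
  Match 4 -- 9
  Match 5 -- 10
  No augmenting path remains.

Step 3: Verify this is maximum:
  Matching size 5 = min(|L|, |R|) = min(5, 5), which is an upper bound, so this matching is maximum.

Maximum matching: {(1,6), (2,8), (3,7), (4,9), (5,10)}
Size: 5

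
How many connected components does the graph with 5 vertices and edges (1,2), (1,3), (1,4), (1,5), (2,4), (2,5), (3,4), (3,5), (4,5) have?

Step 1: Build adjacency list from edges:
  1: 2, 3, 4, 5
  2: 1, 4, 5
  3: 1, 4, 5
  4: 1, 2, 3, 5
  5: 1, 2, 3, 4

Step 2: Run BFS/DFS from vertex 1:
  Visited: {1, 2, 3, 4, 5}
  Reached 5 of 5 vertices

Step 3: All 5 vertices reached from vertex 1, so the graph is connected.
Number of connected components: 1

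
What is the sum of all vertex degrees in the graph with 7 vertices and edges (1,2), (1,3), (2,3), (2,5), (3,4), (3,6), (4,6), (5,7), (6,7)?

Step 1: Count edges incident to each vertex:
  deg(1) = 2 (neighbors: 2, 3)
  deg(2) = 3 (neighbors: 1, 3, 5)
  deg(3) = 4 (neighbors: 1, 2, 4, 6)
  deg(4) = 2 (neighbors: 3, 6)
  deg(5) = 2 (neighbors: 2, 7)
  deg(6) = 3 (neighbors: 3, 4, 7)
  deg(7) = 2 (neighbors: 5, 6)

Step 2: Sum all degrees:
  2 + 3 + 4 + 2 + 2 + 3 + 2 = 18

Verification: sum of degrees = 2 * |E| = 2 * 9 = 18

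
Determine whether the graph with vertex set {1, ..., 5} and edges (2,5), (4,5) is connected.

Step 1: Build adjacency list from edges:
  1: (none)
  2: 5
  3: (none)
  4: 5
  5: 2, 4

Step 2: Run BFS/DFS from vertex 1:
  Visited: {1}
  Reached 1 of 5 vertices

Step 3: Only 1 of 5 vertices reached. Graph is disconnected.
Connected components: {1}, {2, 4, 5}, {3}
Answer: No, the graph is not connected (3 components).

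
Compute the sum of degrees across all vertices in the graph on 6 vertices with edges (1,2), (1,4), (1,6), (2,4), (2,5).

Step 1: Count edges incident to each vertex:
  deg(1) = 3 (neighbors: 2, 4, 6)
  deg(2) = 3 (neighbors: 1, 4, 5)
  deg(3) = 0 (neighbors: none)
  deg(4) = 2 (neighbors: 1, 2)
  deg(5) = 1 (neighbors: 2)
  deg(6) = 1 (neighbors: 1)

Step 2: Sum all degrees:
  3 + 3 + 0 + 2 + 1 + 1 = 10

Verification: sum of degrees = 2 * |E| = 2 * 5 = 10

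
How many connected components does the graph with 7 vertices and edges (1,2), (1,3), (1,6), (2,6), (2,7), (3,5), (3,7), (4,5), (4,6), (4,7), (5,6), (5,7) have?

Step 1: Build adjacency list from edges:
  1: 2, 3, 6
  2: 1, 6, 7
  3: 1, 5, 7
  4: 5, 6, 7
  5: 3, 4, 6, 7
  6: 1, 2, 4, 5
  7: 2, 3, 4, 5

Step 2: Run BFS/DFS from vertex 1:
  Visited: {1, 2, 3, 6, 7, 5, 4}
  Reached 7 of 7 vertices

Step 3: All 7 vertices reached from vertex 1, so the graph is connected.
Number of connected components: 1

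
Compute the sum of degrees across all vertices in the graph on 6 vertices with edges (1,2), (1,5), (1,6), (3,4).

Step 1: Count edges incident to each vertex:
  deg(1) = 3 (neighbors: 2, 5, 6)
  deg(2) = 1 (neighbors: 1)
  deg(3) = 1 (neighbors: 4)
  deg(4) = 1 (neighbors: 3)
  deg(5) = 1 (neighbors: 1)
  deg(6) = 1 (neighbors: 1)

Step 2: Sum all degrees:
  3 + 1 + 1 + 1 + 1 + 1 = 8

Verification: sum of degrees = 2 * |E| = 2 * 4 = 8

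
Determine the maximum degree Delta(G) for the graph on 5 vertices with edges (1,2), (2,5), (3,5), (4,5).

Step 1: Count edges incident to each vertex:
  deg(1) = 1 (neighbors: 2)
  deg(2) = 2 (neighbors: 1, 5)
  deg(3) = 1 (neighbors: 5)
  deg(4) = 1 (neighbors: 5)
  deg(5) = 3 (neighbors: 2, 3, 4)

Step 2: Find maximum:
  max(1, 2, 1, 1, 3) = 3 (vertex 5)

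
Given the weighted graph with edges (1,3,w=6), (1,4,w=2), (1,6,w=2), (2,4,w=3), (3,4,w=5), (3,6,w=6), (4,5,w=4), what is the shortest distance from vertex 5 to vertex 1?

Step 1: Build adjacency list with weights:
  1: 3(w=6), 4(w=2), 6(w=2)
  2: 4(w=3)
  3: 1(w=6), 4(w=5), 6(w=6)
  4: 1(w=2), 2(w=3), 3(w=5), 5(w=4)
  5: 4(w=4)
  6: 1(w=2), 3(w=6)

Step 2: Apply Dijkstra's algorithm from vertex 5:
  Visit vertex 5 (distance=0)
    Update dist[4] = 4
  Visit vertex 4 (distance=4)
    Update dist[1] = 6
    Update dist[2] = 7
    Update dist[3] = 9
  Visit vertex 1 (distance=6)
    Update dist[6] = 8

Step 3: Shortest path: 5 -> 4 -> 1
Total weight: 4 + 2 = 6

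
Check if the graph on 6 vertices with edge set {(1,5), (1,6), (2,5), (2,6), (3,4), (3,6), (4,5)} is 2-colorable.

Step 1: Attempt 2-coloring using BFS:
  Start at vertex 1, assign color 0
  Color vertex 5 with color 1 (neighbor of 1)
  Color vertex 6 with color 1 (neighbor of 1)
  Color vertex 2 with color 0 (neighbor of 5)
  Color vertex 4 with color 0 (neighbor of 5)
  Color vertex 3 with color 0 (neighbor of 6)

Step 2: Conflict found! Vertices 4 and 3 are adjacent but have the same color.
This means the graph contains an odd cycle.

The graph is NOT bipartite.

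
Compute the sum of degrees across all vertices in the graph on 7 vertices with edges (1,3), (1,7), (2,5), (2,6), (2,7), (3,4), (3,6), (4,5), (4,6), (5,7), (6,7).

Step 1: Count edges incident to each vertex:
  deg(1) = 2 (neighbors: 3, 7)
  deg(2) = 3 (neighbors: 5, 6, 7)
  deg(3) = 3 (neighbors: 1, 4, 6)
  deg(4) = 3 (neighbors: 3, 5, 6)
  deg(5) = 3 (neighbors: 2, 4, 7)
  deg(6) = 4 (neighbors: 2, 3, 4, 7)
  deg(7) = 4 (neighbors: 1, 2, 5, 6)

Step 2: Sum all degrees:
  2 + 3 + 3 + 3 + 3 + 4 + 4 = 22

Verification: sum of degrees = 2 * |E| = 2 * 11 = 22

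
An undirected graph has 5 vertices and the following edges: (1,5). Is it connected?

Step 1: Build adjacency list from edges:
  1: 5
  2: (none)
  3: (none)
  4: (none)
  5: 1

Step 2: Run BFS/DFS from vertex 1:
  Visited: {1, 5}
  Reached 2 of 5 vertices

Step 3: Only 2 of 5 vertices reached. Graph is disconnected.
Connected components: {1, 5}, {2}, {3}, {4}
Answer: No, the graph is not connected (4 components).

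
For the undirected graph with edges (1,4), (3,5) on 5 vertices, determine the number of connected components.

Step 1: Build adjacency list from edges:
  1: 4
  2: (none)
  3: 5
  4: 1
  5: 3

Step 2: Run BFS/DFS from vertex 1:
  Visited: {1, 4}
  Reached 2 of 5 vertices

Step 3: Only 2 of 5 vertices reached. Graph is disconnected.
Connected components: {1, 4}, {2}, {3, 5}
Number of connected components: 3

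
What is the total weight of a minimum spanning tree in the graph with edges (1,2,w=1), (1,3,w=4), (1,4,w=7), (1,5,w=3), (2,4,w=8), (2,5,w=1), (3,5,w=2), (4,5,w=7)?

Apply Kruskal's algorithm (sort edges by weight, add if no cycle):

Sorted edges by weight:
  (1,2) w=1
  (2,5) w=1
  (3,5) w=2
  (1,5) w=3
  (1,3) w=4
  (1,4) w=7
  (4,5) w=7
  (2,4) w=8

Add edge (1,2) w=1 -- no cycle. Running total: 1
Add edge (2,5) w=1 -- no cycle. Running total: 2
Add edge (3,5) w=2 -- no cycle. Running total: 4
Skip edge (1,5) w=3 -- would create cycle
Skip edge (1,3) w=4 -- would create cycle
Add edge (1,4) w=7 -- no cycle. Running total: 11

MST edges: (1,2,w=1), (2,5,w=1), (3,5,w=2), (1,4,w=7)
Total MST weight: 1 + 1 + 2 + 7 = 11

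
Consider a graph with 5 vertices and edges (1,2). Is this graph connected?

Step 1: Build adjacency list from edges:
  1: 2
  2: 1
  3: (none)
  4: (none)
  5: (none)

Step 2: Run BFS/DFS from vertex 1:
  Visited: {1, 2}
  Reached 2 of 5 vertices

Step 3: Only 2 of 5 vertices reached. Graph is disconnected.
Connected components: {1, 2}, {3}, {4}, {5}
Answer: No, the graph is not connected (4 components).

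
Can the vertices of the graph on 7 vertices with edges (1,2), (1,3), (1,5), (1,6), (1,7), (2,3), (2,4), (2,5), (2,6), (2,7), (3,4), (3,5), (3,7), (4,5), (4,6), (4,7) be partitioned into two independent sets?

Step 1: Attempt 2-coloring using BFS:
  Start at vertex 1, assign color 0
  Color vertex 2 with color 1 (neighbor of 1)
  Color vertex 3 with color 1 (neighbor of 1)
  Color vertex 5 with color 1 (neighbor of 1)
  Color vertex 6 with color 1 (neighbor of 1)
  Color vertex 7 with color 1 (neighbor of 1)

Step 2: Conflict found! Vertices 2 and 3 are adjacent but have the same color.
This means the graph contains an odd cycle.

The graph is NOT bipartite.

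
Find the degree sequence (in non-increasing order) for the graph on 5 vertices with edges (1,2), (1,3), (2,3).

Step 1: Count edges incident to each vertex:
  deg(1) = 2 (neighbors: 2, 3)
  deg(2) = 2 (neighbors: 1, 3)
  deg(3) = 2 (neighbors: 1, 2)
  deg(4) = 0 (neighbors: none)
  deg(5) = 0 (neighbors: none)

Step 2: Sort degrees in non-increasing order:
  Degrees: [2, 2, 2, 0, 0] -> sorted: [2, 2, 2, 0, 0]

Degree sequence: [2, 2, 2, 0, 0]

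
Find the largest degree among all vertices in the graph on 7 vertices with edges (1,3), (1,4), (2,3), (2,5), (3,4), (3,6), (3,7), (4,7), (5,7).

Step 1: Count edges incident to each vertex:
  deg(1) = 2 (neighbors: 3, 4)
  deg(2) = 2 (neighbors: 3, 5)
  deg(3) = 5 (neighbors: 1, 2, 4, 6, 7)
  deg(4) = 3 (neighbors: 1, 3, 7)
  deg(5) = 2 (neighbors: 2, 7)
  deg(6) = 1 (neighbors: 3)
  deg(7) = 3 (neighbors: 3, 4, 5)

Step 2: Find maximum:
  max(2, 2, 5, 3, 2, 1, 3) = 5 (vertex 3)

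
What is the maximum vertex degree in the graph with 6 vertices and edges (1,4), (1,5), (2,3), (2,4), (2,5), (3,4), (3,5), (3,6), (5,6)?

Step 1: Count edges incident to each vertex:
  deg(1) = 2 (neighbors: 4, 5)
  deg(2) = 3 (neighbors: 3, 4, 5)
  deg(3) = 4 (neighbors: 2, 4, 5, 6)
  deg(4) = 3 (neighbors: 1, 2, 3)
  deg(5) = 4 (neighbors: 1, 2, 3, 6)
  deg(6) = 2 (neighbors: 3, 5)

Step 2: Find maximum:
  max(2, 3, 4, 3, 4, 2) = 4 (vertex 3)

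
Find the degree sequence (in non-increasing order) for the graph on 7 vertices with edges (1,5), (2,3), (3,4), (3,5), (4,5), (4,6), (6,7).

Step 1: Count edges incident to each vertex:
  deg(1) = 1 (neighbors: 5)
  deg(2) = 1 (neighbors: 3)
  deg(3) = 3 (neighbors: 2, 4, 5)
  deg(4) = 3 (neighbors: 3, 5, 6)
  deg(5) = 3 (neighbors: 1, 3, 4)
  deg(6) = 2 (neighbors: 4, 7)
  deg(7) = 1 (neighbors: 6)

Step 2: Sort degrees in non-increasing order:
  Degrees: [1, 1, 3, 3, 3, 2, 1] -> sorted: [3, 3, 3, 2, 1, 1, 1]

Degree sequence: [3, 3, 3, 2, 1, 1, 1]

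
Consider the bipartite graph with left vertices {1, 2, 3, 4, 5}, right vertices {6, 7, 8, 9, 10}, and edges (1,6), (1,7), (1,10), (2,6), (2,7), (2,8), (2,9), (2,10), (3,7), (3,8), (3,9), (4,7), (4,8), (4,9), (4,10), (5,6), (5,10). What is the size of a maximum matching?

Step 1: List the neighbors of each left vertex:
  1: 6, 7, 10
  2: 6, 7, 8, 9, 10
  3: 7, 8, 9
  4: 7, 8, 9, 10
  5: 6, 10

Step 2: Greedily match left vertices, then look for augmenting paths:
  Match 1 -- 6
  Match 2 -- 7
  Match 3 -- 8
  Match 4 -- 9
  Match 5 -- 10
  No augmenting path remains.

Step 3: Verify this is maximum:
  Matching size 5 = min(|L|, |R|) = min(5, 5), which is an upper bound, so this matching is maximum.

Maximum matching: {(1,6), (2,7), (3,8), (4,9), (5,10)}
Size: 5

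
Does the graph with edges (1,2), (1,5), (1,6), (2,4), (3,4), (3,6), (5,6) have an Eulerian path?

Step 1: Find the degree of each vertex:
  deg(1) = 3
  deg(2) = 2
  deg(3) = 2
  deg(4) = 2
  deg(5) = 2
  deg(6) = 3

Step 2: Count vertices with odd degree:
  Odd-degree vertices: 1, 6 (2 total)

Step 3: Apply Euler's theorem:
  - Eulerian circuit exists iff graph is connected and all vertices have even degree
  - Eulerian path exists iff graph is connected and has 0 or 2 odd-degree vertices

Graph is connected with exactly 2 odd-degree vertices (1, 6).
Eulerian path exists (starting and ending at the odd-degree vertices), but no Eulerian circuit.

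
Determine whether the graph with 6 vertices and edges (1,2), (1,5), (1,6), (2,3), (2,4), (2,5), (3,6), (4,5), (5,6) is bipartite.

Step 1: Attempt 2-coloring using BFS:
  Start at vertex 1, assign color 0
  Color vertex 2 with color 1 (neighbor of 1)
  Color vertex 5 with color 1 (neighbor of 1)
  Color vertex 6 with color 1 (neighbor of 1)
  Color vertex 3 with color 0 (neighbor of 2)
  Color vertex 4 with color 0 (neighbor of 2)

Step 2: Conflict found! Vertices 2 and 5 are adjacent but have the same color.
This means the graph contains an odd cycle.

The graph is NOT bipartite.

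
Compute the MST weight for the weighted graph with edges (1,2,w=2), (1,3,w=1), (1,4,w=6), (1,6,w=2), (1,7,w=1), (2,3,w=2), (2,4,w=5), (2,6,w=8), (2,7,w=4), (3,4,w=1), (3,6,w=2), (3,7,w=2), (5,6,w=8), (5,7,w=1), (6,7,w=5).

Apply Kruskal's algorithm (sort edges by weight, add if no cycle):

Sorted edges by weight:
  (1,7) w=1
  (1,3) w=1
  (3,4) w=1
  (5,7) w=1
  (1,2) w=2
  (1,6) w=2
  (2,3) w=2
  (3,7) w=2
  (3,6) w=2
  (2,7) w=4
  (2,4) w=5
  (6,7) w=5
  (1,4) w=6
  (2,6) w=8
  (5,6) w=8

Add edge (1,7) w=1 -- no cycle. Running total: 1
Add edge (1,3) w=1 -- no cycle. Running total: 2
Add edge (3,4) w=1 -- no cycle. Running total: 3
Add edge (5,7) w=1 -- no cycle. Running total: 4
Add edge (1,2) w=2 -- no cycle. Running total: 6
Add edge (1,6) w=2 -- no cycle. Running total: 8

MST edges: (1,7,w=1), (1,3,w=1), (3,4,w=1), (5,7,w=1), (1,2,w=2), (1,6,w=2)
Total MST weight: 1 + 1 + 1 + 1 + 2 + 2 = 8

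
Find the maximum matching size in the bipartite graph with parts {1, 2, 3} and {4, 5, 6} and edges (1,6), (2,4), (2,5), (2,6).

Step 1: List the neighbors of each left vertex:
  1: 6
  2: 4, 5, 6
  3: (none)

Step 2: Greedily match left vertices, then look for augmenting paths:
  Match 1 -- 6
  Match 2 -- 4
  No augmenting path remains.

Step 3: Verify this is maximum:
  Matching has size 2. The vertex set {1, 2} covers every edge and has size 2; any matching has at most one edge per cover vertex, so 2 is maximum (König's theorem).

Maximum matching: {(1,6), (2,4)}
Size: 2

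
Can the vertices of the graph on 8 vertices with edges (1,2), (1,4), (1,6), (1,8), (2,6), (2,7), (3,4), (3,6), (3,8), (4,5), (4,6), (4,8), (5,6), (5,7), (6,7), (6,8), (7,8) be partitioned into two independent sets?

Step 1: Attempt 2-coloring using BFS:
  Start at vertex 1, assign color 0
  Color vertex 2 with color 1 (neighbor of 1)
  Color vertex 4 with color 1 (neighbor of 1)
  Color vertex 6 with color 1 (neighbor of 1)
  Color vertex 8 with color 1 (neighbor of 1)

Step 2: Conflict found! Vertices 2 and 6 are adjacent but have the same color.
This means the graph contains an odd cycle.

The graph is NOT bipartite.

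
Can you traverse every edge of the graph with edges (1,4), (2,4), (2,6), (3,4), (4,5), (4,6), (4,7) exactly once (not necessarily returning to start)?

Step 1: Find the degree of each vertex:
  deg(1) = 1
  deg(2) = 2
  deg(3) = 1
  deg(4) = 6
  deg(5) = 1
  deg(6) = 2
  deg(7) = 1

Step 2: Count vertices with odd degree:
  Odd-degree vertices: 1, 3, 5, 7 (4 total)

Step 3: Apply Euler's theorem:
  - Eulerian circuit exists iff graph is connected and all vertices have even degree
  - Eulerian path exists iff graph is connected and has 0 or 2 odd-degree vertices

Graph has 4 odd-degree vertices (need 0 or 2).
Neither Eulerian path nor Eulerian circuit exists.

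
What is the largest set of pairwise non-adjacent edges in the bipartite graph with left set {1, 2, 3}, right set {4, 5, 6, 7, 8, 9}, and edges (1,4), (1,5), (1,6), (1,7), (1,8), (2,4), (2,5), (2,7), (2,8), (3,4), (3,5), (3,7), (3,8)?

Step 1: List the neighbors of each left vertex:
  1: 4, 5, 6, 7, 8
  2: 4, 5, 7, 8
  3: 4, 5, 7, 8

Step 2: Greedily match left vertices, then look for augmenting paths:
  Match 1 -- 4
  Match 2 -- 5
  Match 3 -- 7
  No augmenting path remains.

Step 3: Verify this is maximum:
  Matching size 3 = min(|L|, |R|) = min(3, 6), which is an upper bound, so this matching is maximum.

Maximum matching: {(1,4), (2,5), (3,7)}
Size: 3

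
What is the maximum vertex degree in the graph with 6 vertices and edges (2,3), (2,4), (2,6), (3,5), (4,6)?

Step 1: Count edges incident to each vertex:
  deg(1) = 0 (neighbors: none)
  deg(2) = 3 (neighbors: 3, 4, 6)
  deg(3) = 2 (neighbors: 2, 5)
  deg(4) = 2 (neighbors: 2, 6)
  deg(5) = 1 (neighbors: 3)
  deg(6) = 2 (neighbors: 2, 4)

Step 2: Find maximum:
  max(0, 3, 2, 2, 1, 2) = 3 (vertex 2)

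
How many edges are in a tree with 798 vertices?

A tree on n vertices always has exactly n - 1 edges.
For n = 798: edges = 798 - 1 = 797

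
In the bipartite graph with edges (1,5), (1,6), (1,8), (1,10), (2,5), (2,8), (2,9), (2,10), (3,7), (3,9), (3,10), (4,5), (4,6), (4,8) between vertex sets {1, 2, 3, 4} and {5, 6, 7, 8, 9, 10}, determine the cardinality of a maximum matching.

Step 1: List the neighbors of each left vertex:
  1: 5, 6, 8, 10
  2: 5, 8, 9, 10
  3: 7, 9, 10
  4: 5, 6, 8

Step 2: Greedily match left vertices, then look for augmenting paths:
  Match 1 -- 5
  Match 2 -- 8
  Match 3 -- 7
  Match 4 -- 6
  No augmenting path remains.

Step 3: Verify this is maximum:
  Matching size 4 = min(|L|, |R|) = min(4, 6), which is an upper bound, so this matching is maximum.

Maximum matching: {(1,5), (2,8), (3,7), (4,6)}
Size: 4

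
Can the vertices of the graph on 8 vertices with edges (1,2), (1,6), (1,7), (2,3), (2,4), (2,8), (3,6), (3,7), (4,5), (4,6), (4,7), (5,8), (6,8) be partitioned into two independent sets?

Step 1: Attempt 2-coloring using BFS:
  Start at vertex 1, assign color 0
  Color vertex 2 with color 1 (neighbor of 1)
  Color vertex 6 with color 1 (neighbor of 1)
  Color vertex 7 with color 1 (neighbor of 1)
  Color vertex 3 with color 0 (neighbor of 2)
  Color vertex 4 with color 0 (neighbor of 2)
  Color vertex 8 with color 0 (neighbor of 2)
  Color vertex 5 with color 1 (neighbor of 4)

Step 2: 2-coloring succeeded. No conflicts found.
  Set A (color 0): {1, 3, 4, 8}
  Set B (color 1): {2, 5, 6, 7}

The graph is bipartite with partition {1, 3, 4, 8}, {2, 5, 6, 7}.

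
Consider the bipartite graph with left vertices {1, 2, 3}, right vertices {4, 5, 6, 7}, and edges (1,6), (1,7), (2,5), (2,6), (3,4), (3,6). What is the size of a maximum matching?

Step 1: List the neighbors of each left vertex:
  1: 6, 7
  2: 5, 6
  3: 4, 6

Step 2: Greedily match left vertices, then look for augmenting paths:
  Match 1 -- 6
  Match 2 -- 5
  Match 3 -- 4
  No augmenting path remains.

Step 3: Verify this is maximum:
  Matching size 3 = min(|L|, |R|) = min(3, 4), which is an upper bound, so this matching is maximum.

Maximum matching: {(1,6), (2,5), (3,4)}
Size: 3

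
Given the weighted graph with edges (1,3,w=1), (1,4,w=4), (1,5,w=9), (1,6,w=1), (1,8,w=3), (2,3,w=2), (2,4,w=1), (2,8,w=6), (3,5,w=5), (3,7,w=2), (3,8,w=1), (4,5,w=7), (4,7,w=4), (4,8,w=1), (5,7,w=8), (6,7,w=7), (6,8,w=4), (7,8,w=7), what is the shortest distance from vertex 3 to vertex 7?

Step 1: Build adjacency list with weights:
  1: 3(w=1), 4(w=4), 5(w=9), 6(w=1), 8(w=3)
  2: 3(w=2), 4(w=1), 8(w=6)
  3: 1(w=1), 2(w=2), 5(w=5), 7(w=2), 8(w=1)
  4: 1(w=4), 2(w=1), 5(w=7), 7(w=4), 8(w=1)
  5: 1(w=9), 3(w=5), 4(w=7), 7(w=8)
  6: 1(w=1), 7(w=7), 8(w=4)
  7: 3(w=2), 4(w=4), 5(w=8), 6(w=7), 8(w=7)
  8: 1(w=3), 2(w=6), 3(w=1), 4(w=1), 6(w=4), 7(w=7)

Step 2: Apply Dijkstra's algorithm from vertex 3:
  Visit vertex 3 (distance=0)
    Update dist[1] = 1
    Update dist[2] = 2
    Update dist[5] = 5
    Update dist[7] = 2
    Update dist[8] = 1
  Visit vertex 1 (distance=1)
    Update dist[4] = 5
    Update dist[6] = 2
  Visit vertex 8 (distance=1)
    Update dist[4] = 2
  Visit vertex 2 (distance=2)
  Visit vertex 4 (distance=2)
  Visit vertex 6 (distance=2)
  Visit vertex 7 (distance=2)

Step 3: Shortest path: 3 -> 7
Total weight: 2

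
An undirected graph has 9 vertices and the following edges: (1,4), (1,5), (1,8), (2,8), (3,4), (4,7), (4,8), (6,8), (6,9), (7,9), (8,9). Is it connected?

Step 1: Build adjacency list from edges:
  1: 4, 5, 8
  2: 8
  3: 4
  4: 1, 3, 7, 8
  5: 1
  6: 8, 9
  7: 4, 9
  8: 1, 2, 4, 6, 9
  9: 6, 7, 8

Step 2: Run BFS/DFS from vertex 1:
  Visited: {1, 4, 5, 8, 3, 7, 2, 6, 9}
  Reached 9 of 9 vertices

Step 3: All 9 vertices reached from vertex 1, so the graph is connected.
Answer: Yes, the graph is connected.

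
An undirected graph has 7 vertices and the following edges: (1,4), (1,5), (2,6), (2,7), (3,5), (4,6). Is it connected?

Step 1: Build adjacency list from edges:
  1: 4, 5
  2: 6, 7
  3: 5
  4: 1, 6
  5: 1, 3
  6: 2, 4
  7: 2

Step 2: Run BFS/DFS from vertex 1:
  Visited: {1, 4, 5, 6, 3, 2, 7}
  Reached 7 of 7 vertices

Step 3: All 7 vertices reached from vertex 1, so the graph is connected.
Answer: Yes, the graph is connected.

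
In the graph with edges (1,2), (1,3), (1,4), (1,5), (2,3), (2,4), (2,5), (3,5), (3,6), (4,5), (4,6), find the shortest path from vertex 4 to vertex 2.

Step 1: Build adjacency list:
  1: 2, 3, 4, 5
  2: 1, 3, 4, 5
  3: 1, 2, 5, 6
  4: 1, 2, 5, 6
  5: 1, 2, 3, 4
  6: 3, 4

Step 2: BFS from vertex 4 to find shortest path to 2:
  vertex 1 reached at distance 1
  vertex 2 reached at distance 1

Step 3: Shortest path: 4 -> 2
Path length: 1 edge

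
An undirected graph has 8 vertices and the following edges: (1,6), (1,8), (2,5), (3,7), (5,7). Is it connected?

Step 1: Build adjacency list from edges:
  1: 6, 8
  2: 5
  3: 7
  4: (none)
  5: 2, 7
  6: 1
  7: 3, 5
  8: 1

Step 2: Run BFS/DFS from vertex 1:
  Visited: {1, 6, 8}
  Reached 3 of 8 vertices

Step 3: Only 3 of 8 vertices reached. Graph is disconnected.
Connected components: {1, 6, 8}, {2, 3, 5, 7}, {4}
Answer: No, the graph is not connected (3 components).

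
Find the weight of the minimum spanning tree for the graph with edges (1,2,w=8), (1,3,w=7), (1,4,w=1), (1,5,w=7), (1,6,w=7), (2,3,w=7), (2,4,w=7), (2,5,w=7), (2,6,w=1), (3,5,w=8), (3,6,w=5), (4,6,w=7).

Apply Kruskal's algorithm (sort edges by weight, add if no cycle):

Sorted edges by weight:
  (1,4) w=1
  (2,6) w=1
  (3,6) w=5
  (1,6) w=7
  (1,3) w=7
  (1,5) w=7
  (2,5) w=7
  (2,3) w=7
  (2,4) w=7
  (4,6) w=7
  (1,2) w=8
  (3,5) w=8

Add edge (1,4) w=1 -- no cycle. Running total: 1
Add edge (2,6) w=1 -- no cycle. Running total: 2
Add edge (3,6) w=5 -- no cycle. Running total: 7
Add edge (1,6) w=7 -- no cycle. Running total: 14
Skip edge (1,3) w=7 -- would create cycle
Add edge (1,5) w=7 -- no cycle. Running total: 21

MST edges: (1,4,w=1), (2,6,w=1), (3,6,w=5), (1,6,w=7), (1,5,w=7)
Total MST weight: 1 + 1 + 5 + 7 + 7 = 21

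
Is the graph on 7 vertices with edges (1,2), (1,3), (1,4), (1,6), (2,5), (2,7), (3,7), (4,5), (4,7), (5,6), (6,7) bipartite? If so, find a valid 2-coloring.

Step 1: Attempt 2-coloring using BFS:
  Start at vertex 1, assign color 0
  Color vertex 2 with color 1 (neighbor of 1)
  Color vertex 3 with color 1 (neighbor of 1)
  Color vertex 4 with color 1 (neighbor of 1)
  Color vertex 6 with color 1 (neighbor of 1)
  Color vertex 5 with color 0 (neighbor of 2)
  Color vertex 7 with color 0 (neighbor of 2)

Step 2: 2-coloring succeeded. No conflicts found.
  Set A (color 0): {1, 5, 7}
  Set B (color 1): {2, 3, 4, 6}

The graph is bipartite with partition {1, 5, 7}, {2, 3, 4, 6}.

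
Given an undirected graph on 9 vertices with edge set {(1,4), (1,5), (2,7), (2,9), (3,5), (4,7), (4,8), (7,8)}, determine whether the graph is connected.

Step 1: Build adjacency list from edges:
  1: 4, 5
  2: 7, 9
  3: 5
  4: 1, 7, 8
  5: 1, 3
  6: (none)
  7: 2, 4, 8
  8: 4, 7
  9: 2

Step 2: Run BFS/DFS from vertex 1:
  Visited: {1, 4, 5, 7, 8, 3, 2, 9}
  Reached 8 of 9 vertices

Step 3: Only 8 of 9 vertices reached. Graph is disconnected.
Connected components: {1, 2, 3, 4, 5, 7, 8, 9}, {6}
Answer: No, the graph is not connected (2 components).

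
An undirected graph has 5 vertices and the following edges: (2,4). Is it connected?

Step 1: Build adjacency list from edges:
  1: (none)
  2: 4
  3: (none)
  4: 2
  5: (none)

Step 2: Run BFS/DFS from vertex 1:
  Visited: {1}
  Reached 1 of 5 vertices

Step 3: Only 1 of 5 vertices reached. Graph is disconnected.
Connected components: {1}, {2, 4}, {3}, {5}
Answer: No, the graph is not connected (4 components).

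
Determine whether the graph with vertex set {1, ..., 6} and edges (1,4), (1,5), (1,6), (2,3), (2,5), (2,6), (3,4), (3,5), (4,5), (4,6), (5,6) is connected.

Step 1: Build adjacency list from edges:
  1: 4, 5, 6
  2: 3, 5, 6
  3: 2, 4, 5
  4: 1, 3, 5, 6
  5: 1, 2, 3, 4, 6
  6: 1, 2, 4, 5

Step 2: Run BFS/DFS from vertex 1:
  Visited: {1, 4, 5, 6, 3, 2}
  Reached 6 of 6 vertices

Step 3: All 6 vertices reached from vertex 1, so the graph is connected.
Answer: Yes, the graph is connected.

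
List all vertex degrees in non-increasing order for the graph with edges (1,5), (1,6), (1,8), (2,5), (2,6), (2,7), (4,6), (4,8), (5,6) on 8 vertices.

Step 1: Count edges incident to each vertex:
  deg(1) = 3 (neighbors: 5, 6, 8)
  deg(2) = 3 (neighbors: 5, 6, 7)
  deg(3) = 0 (neighbors: none)
  deg(4) = 2 (neighbors: 6, 8)
  deg(5) = 3 (neighbors: 1, 2, 6)
  deg(6) = 4 (neighbors: 1, 2, 4, 5)
  deg(7) = 1 (neighbors: 2)
  deg(8) = 2 (neighbors: 1, 4)

Step 2: Sort degrees in non-increasing order:
  Degrees: [3, 3, 0, 2, 3, 4, 1, 2] -> sorted: [4, 3, 3, 3, 2, 2, 1, 0]

Degree sequence: [4, 3, 3, 3, 2, 2, 1, 0]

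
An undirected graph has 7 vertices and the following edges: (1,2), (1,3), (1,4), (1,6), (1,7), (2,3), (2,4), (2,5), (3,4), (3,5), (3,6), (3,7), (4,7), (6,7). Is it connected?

Step 1: Build adjacency list from edges:
  1: 2, 3, 4, 6, 7
  2: 1, 3, 4, 5
  3: 1, 2, 4, 5, 6, 7
  4: 1, 2, 3, 7
  5: 2, 3
  6: 1, 3, 7
  7: 1, 3, 4, 6

Step 2: Run BFS/DFS from vertex 1:
  Visited: {1, 2, 3, 4, 6, 7, 5}
  Reached 7 of 7 vertices

Step 3: All 7 vertices reached from vertex 1, so the graph is connected.
Answer: Yes, the graph is connected.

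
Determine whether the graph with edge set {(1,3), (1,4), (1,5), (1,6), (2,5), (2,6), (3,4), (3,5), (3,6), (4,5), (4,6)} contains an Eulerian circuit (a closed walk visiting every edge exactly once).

Step 1: Find the degree of each vertex:
  deg(1) = 4
  deg(2) = 2
  deg(3) = 4
  deg(4) = 4
  deg(5) = 4
  deg(6) = 4

Step 2: Count vertices with odd degree:
  All vertices have even degree (0 odd-degree vertices)

Step 3: Apply Euler's theorem:
  - Eulerian circuit exists iff graph is connected and all vertices have even degree
  - Eulerian path exists iff graph is connected and has 0 or 2 odd-degree vertices

Graph is connected with 0 odd-degree vertices.
Both Eulerian circuit and Eulerian path exist.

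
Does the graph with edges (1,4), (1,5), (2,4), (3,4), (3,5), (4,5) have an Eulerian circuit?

Step 1: Find the degree of each vertex:
  deg(1) = 2
  deg(2) = 1
  deg(3) = 2
  deg(4) = 4
  deg(5) = 3

Step 2: Count vertices with odd degree:
  Odd-degree vertices: 2, 5 (2 total)

Step 3: Apply Euler's theorem:
  - Eulerian circuit exists iff graph is connected and all vertices have even degree
  - Eulerian path exists iff graph is connected and has 0 or 2 odd-degree vertices

Graph is connected with exactly 2 odd-degree vertices (2, 5).
Eulerian path exists (starting and ending at the odd-degree vertices), but no Eulerian circuit.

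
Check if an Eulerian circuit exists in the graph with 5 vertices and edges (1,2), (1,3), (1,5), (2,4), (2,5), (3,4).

Step 1: Find the degree of each vertex:
  deg(1) = 3
  deg(2) = 3
  deg(3) = 2
  deg(4) = 2
  deg(5) = 2

Step 2: Count vertices with odd degree:
  Odd-degree vertices: 1, 2 (2 total)

Step 3: Apply Euler's theorem:
  - Eulerian circuit exists iff graph is connected and all vertices have even degree
  - Eulerian path exists iff graph is connected and has 0 or 2 odd-degree vertices

Graph is connected with exactly 2 odd-degree vertices (1, 2).
Eulerian path exists (starting and ending at the odd-degree vertices), but no Eulerian circuit.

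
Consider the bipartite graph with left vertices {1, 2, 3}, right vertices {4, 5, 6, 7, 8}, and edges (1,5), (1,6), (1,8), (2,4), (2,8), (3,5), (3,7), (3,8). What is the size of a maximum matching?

Step 1: List the neighbors of each left vertex:
  1: 5, 6, 8
  2: 4, 8
  3: 5, 7, 8

Step 2: Greedily match left vertices, then look for augmenting paths:
  Match 1 -- 5
  Match 2 -- 4
  Match 3 -- 7
  No augmenting path remains.

Step 3: Verify this is maximum:
  Matching size 3 = min(|L|, |R|) = min(3, 5), which is an upper bound, so this matching is maximum.

Maximum matching: {(1,5), (2,4), (3,7)}
Size: 3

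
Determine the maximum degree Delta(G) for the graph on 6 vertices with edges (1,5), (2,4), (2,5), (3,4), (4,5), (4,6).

Step 1: Count edges incident to each vertex:
  deg(1) = 1 (neighbors: 5)
  deg(2) = 2 (neighbors: 4, 5)
  deg(3) = 1 (neighbors: 4)
  deg(4) = 4 (neighbors: 2, 3, 5, 6)
  deg(5) = 3 (neighbors: 1, 2, 4)
  deg(6) = 1 (neighbors: 4)

Step 2: Find maximum:
  max(1, 2, 1, 4, 3, 1) = 4 (vertex 4)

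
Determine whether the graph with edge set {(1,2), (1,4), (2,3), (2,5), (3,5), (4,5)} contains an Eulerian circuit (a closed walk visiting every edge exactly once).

Step 1: Find the degree of each vertex:
  deg(1) = 2
  deg(2) = 3
  deg(3) = 2
  deg(4) = 2
  deg(5) = 3

Step 2: Count vertices with odd degree:
  Odd-degree vertices: 2, 5 (2 total)

Step 3: Apply Euler's theorem:
  - Eulerian circuit exists iff graph is connected and all vertices have even degree
  - Eulerian path exists iff graph is connected and has 0 or 2 odd-degree vertices

Graph is connected with exactly 2 odd-degree vertices (2, 5).
Eulerian path exists (starting and ending at the odd-degree vertices), but no Eulerian circuit.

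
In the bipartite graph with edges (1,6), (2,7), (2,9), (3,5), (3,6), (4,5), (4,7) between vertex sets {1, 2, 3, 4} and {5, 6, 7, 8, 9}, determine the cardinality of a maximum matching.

Step 1: List the neighbors of each left vertex:
  1: 6
  2: 7, 9
  3: 5, 6
  4: 5, 7

Step 2: Greedily match left vertices, then look for augmenting paths:
  Match 1 -- 6
  Match 2 -- 9
  Match 3 -- 5
  Match 4 -- 7
  No augmenting path remains.

Step 3: Verify this is maximum:
  Matching size 4 = min(|L|, |R|) = min(4, 5), which is an upper bound, so this matching is maximum.

Maximum matching: {(1,6), (2,9), (3,5), (4,7)}
Size: 4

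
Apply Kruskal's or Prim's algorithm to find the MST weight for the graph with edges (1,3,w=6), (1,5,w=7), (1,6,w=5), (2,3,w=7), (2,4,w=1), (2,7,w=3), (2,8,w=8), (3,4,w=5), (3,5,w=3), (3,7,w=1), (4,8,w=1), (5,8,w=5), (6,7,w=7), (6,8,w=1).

Apply Kruskal's algorithm (sort edges by weight, add if no cycle):

Sorted edges by weight:
  (2,4) w=1
  (3,7) w=1
  (4,8) w=1
  (6,8) w=1
  (2,7) w=3
  (3,5) w=3
  (1,6) w=5
  (3,4) w=5
  (5,8) w=5
  (1,3) w=6
  (1,5) w=7
  (2,3) w=7
  (6,7) w=7
  (2,8) w=8

Add edge (2,4) w=1 -- no cycle. Running total: 1
Add edge (3,7) w=1 -- no cycle. Running total: 2
Add edge (4,8) w=1 -- no cycle. Running total: 3
Add edge (6,8) w=1 -- no cycle. Running total: 4
Add edge (2,7) w=3 -- no cycle. Running total: 7
Add edge (3,5) w=3 -- no cycle. Running total: 10
Add edge (1,6) w=5 -- no cycle. Running total: 15

MST edges: (2,4,w=1), (3,7,w=1), (4,8,w=1), (6,8,w=1), (2,7,w=3), (3,5,w=3), (1,6,w=5)
Total MST weight: 1 + 1 + 1 + 1 + 3 + 3 + 5 = 15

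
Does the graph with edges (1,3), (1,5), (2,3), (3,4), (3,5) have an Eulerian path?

Step 1: Find the degree of each vertex:
  deg(1) = 2
  deg(2) = 1
  deg(3) = 4
  deg(4) = 1
  deg(5) = 2

Step 2: Count vertices with odd degree:
  Odd-degree vertices: 2, 4 (2 total)

Step 3: Apply Euler's theorem:
  - Eulerian circuit exists iff graph is connected and all vertices have even degree
  - Eulerian path exists iff graph is connected and has 0 or 2 odd-degree vertices

Graph is connected with exactly 2 odd-degree vertices (2, 4).
Eulerian path exists (starting and ending at the odd-degree vertices), but no Eulerian circuit.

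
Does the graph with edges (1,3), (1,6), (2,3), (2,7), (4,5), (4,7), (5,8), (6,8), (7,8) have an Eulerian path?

Step 1: Find the degree of each vertex:
  deg(1) = 2
  deg(2) = 2
  deg(3) = 2
  deg(4) = 2
  deg(5) = 2
  deg(6) = 2
  deg(7) = 3
  deg(8) = 3

Step 2: Count vertices with odd degree:
  Odd-degree vertices: 7, 8 (2 total)

Step 3: Apply Euler's theorem:
  - Eulerian circuit exists iff graph is connected and all vertices have even degree
  - Eulerian path exists iff graph is connected and has 0 or 2 odd-degree vertices

Graph is connected with exactly 2 odd-degree vertices (7, 8).
Eulerian path exists (starting and ending at the odd-degree vertices), but no Eulerian circuit.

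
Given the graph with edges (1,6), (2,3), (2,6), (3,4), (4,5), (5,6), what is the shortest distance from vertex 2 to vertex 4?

Step 1: Build adjacency list:
  1: 6
  2: 3, 6
  3: 2, 4
  4: 3, 5
  5: 4, 6
  6: 1, 2, 5

Step 2: BFS from vertex 2 to find shortest path to 4:
  vertex 3 reached at distance 1
  vertex 6 reached at distance 1
  vertex 4 reached at distance 2

Step 3: Shortest path: 2 -> 3 -> 4
Path length: 2 edges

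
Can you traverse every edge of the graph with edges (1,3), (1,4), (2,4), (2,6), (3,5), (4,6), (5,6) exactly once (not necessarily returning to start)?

Step 1: Find the degree of each vertex:
  deg(1) = 2
  deg(2) = 2
  deg(3) = 2
  deg(4) = 3
  deg(5) = 2
  deg(6) = 3

Step 2: Count vertices with odd degree:
  Odd-degree vertices: 4, 6 (2 total)

Step 3: Apply Euler's theorem:
  - Eulerian circuit exists iff graph is connected and all vertices have even degree
  - Eulerian path exists iff graph is connected and has 0 or 2 odd-degree vertices

Graph is connected with exactly 2 odd-degree vertices (4, 6).
Eulerian path exists (starting and ending at the odd-degree vertices), but no Eulerian circuit.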